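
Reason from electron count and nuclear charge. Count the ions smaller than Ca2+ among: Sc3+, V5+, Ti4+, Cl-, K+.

3

These species are isoelectronic with 18 electrons. The only difference is the number of protons: V5+ (Z=23), Ti4+ (Z=22), Sc3+ (Z=21), Ca2+ (Z=20), K+ (Z=19), Cl- (Z=17). The strongest nuclear pull (V5+) gives the smallest ion.
Placing each against Ca2+: smaller — V5+, Ti4+, Sc3+; larger — K+, Cl-. So 3 are smaller.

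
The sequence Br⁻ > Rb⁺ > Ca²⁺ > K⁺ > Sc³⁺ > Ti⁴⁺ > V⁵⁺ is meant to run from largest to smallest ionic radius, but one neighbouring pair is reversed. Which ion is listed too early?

Ca²⁺

Scanning neighbour by neighbour, only Ca²⁺/K⁺ violates a trend: both have 18 electrons but Z(Ca)=20 > Z(K)=19, so Ca²⁺ should be the smaller of the two. That makes Ca²⁺ the one sitting a position early relative to where it belongs.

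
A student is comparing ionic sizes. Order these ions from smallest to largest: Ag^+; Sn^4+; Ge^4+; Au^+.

Tabulating Z and e⁻: Ge^4+ has 28 e⁻ (Z=32), Sn^4+ has 46 e⁻ (Z=50), Ag^+ has 46 e⁻ (Z=47), Au^+ has 78 e⁻ (Z=79). Ge^4+ < Sn^4+ (same group, period 4 vs 5); Sn^4+ < Ag^+ (isoelectronic, higher Z=50 is smaller); Ag^+ < Au^+ (same group, period 5 vs 6).

Ge^4+ < Sn^4+ < Ag^+ < Au^+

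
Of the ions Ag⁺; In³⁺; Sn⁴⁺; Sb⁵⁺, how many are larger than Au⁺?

Electron counts and nuclear charges: Sb⁵⁺: 46 e⁻, Z=51, Sn⁴⁺: 46 e⁻, Z=50, In³⁺: 46 e⁻, Z=49, Ag⁺: 46 e⁻, Z=47, Au⁺: 78 e⁻, Z=79. Sb⁵⁺ < Sn⁴⁺ (isoelectronic, higher Z=51 is smaller); Sn⁴⁺ < In³⁺ (isoelectronic, higher Z=50 is smaller); In³⁺ < Ag⁺ (both 46 e⁻, Z=49>47); Ag⁺ < Au⁺ (same group, period 5 vs 6).
Ordering all of them (including Au⁺) by radius gives Sb⁵⁺ < Sn⁴⁺ < In³⁺ < Ag⁺ < Au⁺. That's 0.

0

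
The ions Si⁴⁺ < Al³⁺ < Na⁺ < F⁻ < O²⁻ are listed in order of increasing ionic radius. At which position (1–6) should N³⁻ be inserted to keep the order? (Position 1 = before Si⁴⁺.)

Each ion has 10 electrons. The ranking follows nuclear charge in reverse — greater Z gives a smaller radius. Si⁴⁺ (Z=14), Al³⁺ (Z=13), Na⁺ (Z=11), F⁻ (Z=9), O²⁻ (Z=8), N³⁻ (Z=7).
With N³⁻ included the full order is Si⁴⁺ < Al³⁺ < Na⁺ < F⁻ < O²⁻ < N³⁻, so it takes position 6.

6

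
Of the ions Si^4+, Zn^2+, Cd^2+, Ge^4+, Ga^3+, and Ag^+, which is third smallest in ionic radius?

Tabulating Z and e⁻: Si^4+ (Z=14, 10 e⁻), Ge^4+ (Z=32, 28 e⁻), Ga^3+ (Z=31, 28 e⁻), Zn^2+ (Z=30, 28 e⁻), Cd^2+ (Z=48, 46 e⁻), Ag^+ (Z=47, 46 e⁻). Si^4+ < Ge^4+ (same group, period 3 vs 4); Ge^4+ < Ga^3+ (isoelectronic, higher Z=32 is smaller); Ga^3+ < Zn^2+ (isoelectronic, higher Z=31 is smaller); Zn^2+ < Cd^2+ (same group, period 4 vs 5); Cd^2+ < Ag^+ (both 46 e⁻, Z=48>47).
Full ascending order: Si^4+ < Ge^4+ < Ga^3+ < Zn^2+ < Cd^2+ < Ag^+. Counting from the smallest, position 3 is Ga^3+.

Ga^3+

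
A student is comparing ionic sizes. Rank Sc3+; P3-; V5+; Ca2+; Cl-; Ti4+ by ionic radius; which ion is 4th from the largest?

Sc3+

All of these have 18 electrons (isoelectronic). With the same electron cloud, the ion with the most protons pulls it in tightest. Nuclear charges: V5+ (Z=23), Ti4+ (Z=22), Sc3+ (Z=21), Ca2+ (Z=20), Cl- (Z=17), P3- (Z=15). Highest Z is smallest.
Full ascending order: V5+ < Ti4+ < Sc3+ < Ca2+ < Cl- < P3-. Counting from the largest, position 4 is Sc3+.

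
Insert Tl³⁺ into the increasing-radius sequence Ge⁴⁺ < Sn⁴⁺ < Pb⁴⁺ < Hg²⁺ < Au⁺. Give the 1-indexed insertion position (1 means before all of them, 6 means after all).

4

Tabulating Z and e⁻: Ge⁴⁺ has 28 e⁻ (Z=32), Sn⁴⁺ has 46 e⁻ (Z=50), Pb⁴⁺ has 78 e⁻ (Z=82), Tl³⁺ has 78 e⁻ (Z=81), Hg²⁺ has 78 e⁻ (Z=80), Au⁺ has 78 e⁻ (Z=79). Ge⁴⁺ < Sn⁴⁺ (same group, period 4 vs 5); Sn⁴⁺ < Pb⁴⁺ (same group, 1 shell fewer); Pb⁴⁺ < Tl³⁺ (isoelectronic, higher Z=82 is smaller); Tl³⁺ < Hg²⁺ (both 78 e⁻, Z=81>80); Hg²⁺ < Au⁺ (both 78 e⁻, Z=80>79).
The complete sequence is Ge⁴⁺ < Sn⁴⁺ < Pb⁴⁺ < Tl³⁺ < Hg²⁺ < Au⁺. Tl³⁺ sits at position 4.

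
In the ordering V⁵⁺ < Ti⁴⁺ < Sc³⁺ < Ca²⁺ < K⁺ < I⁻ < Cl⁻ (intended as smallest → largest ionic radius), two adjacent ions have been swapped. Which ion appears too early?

Check each adjacent pair. I⁻ and Cl⁻ are reversed: same group and charge — period 3 sits above period 5, so Cl⁻ is smaller. No other neighbouring pair contradicts the periodic trends, so I⁻ is the ion listed too early.

I⁻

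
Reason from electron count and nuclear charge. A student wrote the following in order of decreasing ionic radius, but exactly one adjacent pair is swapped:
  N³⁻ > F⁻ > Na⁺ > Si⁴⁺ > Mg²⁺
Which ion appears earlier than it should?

Si⁴⁺

Scanning neighbour by neighbour, only Si⁴⁺/Mg²⁺ violates a trend: Si⁴⁺ and Mg²⁺ share 10 electrons; the higher nuclear charge on Si (Z=14) contracts it more, so Si⁴⁺ < Mg²⁺. That makes Si⁴⁺ the one sitting a position early relative to where it belongs.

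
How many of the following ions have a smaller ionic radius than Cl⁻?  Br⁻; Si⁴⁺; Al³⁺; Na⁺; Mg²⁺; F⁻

5

Electron counts and nuclear charges: Si⁴⁺ (Z=14, 10 e⁻), Al³⁺ (Z=13, 10 e⁻), Mg²⁺ (Z=12, 10 e⁻), Na⁺ (Z=11, 10 e⁻), F⁻ (Z=9, 10 e⁻), Cl⁻ (Z=17, 18 e⁻), Br⁻ (Z=35, 36 e⁻). Si⁴⁺ < Al³⁺ (both 10 e⁻, Z=14>13); Al³⁺ < Mg²⁺ (isoelectronic, higher Z=13 is smaller); Mg²⁺ < Na⁺ (isoelectronic, higher Z=12 is smaller); Na⁺ < F⁻ (both 10 e⁻, Z=11>9); F⁻ < Cl⁻ (same group, 1 shell fewer); Cl⁻ < Br⁻ (same group, 1 shell fewer).
Overall: Si⁴⁺ < Al³⁺ < Mg²⁺ < Na⁺ < F⁻ < Cl⁻ < Br⁻. Cl⁻ has 5 below it and 1 above. Count: 5.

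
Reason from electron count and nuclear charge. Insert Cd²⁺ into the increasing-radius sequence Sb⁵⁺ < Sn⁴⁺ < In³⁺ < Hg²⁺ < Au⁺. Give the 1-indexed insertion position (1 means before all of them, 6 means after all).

4

Electron counts and nuclear charges: Sb⁵⁺ has 46 e⁻ (Z=51), Sn⁴⁺ has 46 e⁻ (Z=50), In³⁺ has 46 e⁻ (Z=49), Cd²⁺ has 46 e⁻ (Z=48), Hg²⁺ has 78 e⁻ (Z=80), Au⁺ has 78 e⁻ (Z=79). Sb⁵⁺ < Sn⁴⁺ (both 46 e⁻, Z=51>50); Sn⁴⁺ < In³⁺ (isoelectronic, higher Z=50 is smaller); In³⁺ < Cd²⁺ (both 46 e⁻, Z=49>48); Cd²⁺ < Hg²⁺ (same group, 1 shell fewer); Hg²⁺ < Au⁺ (both 78 e⁻, Z=80>79).
The complete sequence is Sb⁵⁺ < Sn⁴⁺ < In³⁺ < Cd²⁺ < Hg²⁺ < Au⁺. Cd²⁺ sits at position 4.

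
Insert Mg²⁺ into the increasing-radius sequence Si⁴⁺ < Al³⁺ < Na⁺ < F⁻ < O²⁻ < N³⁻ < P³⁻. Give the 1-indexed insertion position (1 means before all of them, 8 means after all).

3

Electron counts and nuclear charges: Si⁴⁺ has 10 e⁻ (Z=14), Al³⁺ has 10 e⁻ (Z=13), Mg²⁺ has 10 e⁻ (Z=12), Na⁺ has 10 e⁻ (Z=11), F⁻ has 10 e⁻ (Z=9), O²⁻ has 10 e⁻ (Z=8), N³⁻ has 10 e⁻ (Z=7), P³⁻ has 18 e⁻ (Z=15). Si⁴⁺ < Al³⁺ (isoelectronic, higher Z=14 is smaller); Al³⁺ < Mg²⁺ (both 10 e⁻, Z=13>12); Mg²⁺ < Na⁺ (isoelectronic, higher Z=12 is smaller); Na⁺ < F⁻ (isoelectronic, higher Z=11 is smaller); F⁻ < O²⁻ (both 10 e⁻, Z=9>8); O²⁻ < N³⁻ (isoelectronic, higher Z=8 is smaller); N³⁻ < P³⁻ (same group, 1 shell fewer).
The complete sequence is Si⁴⁺ < Al³⁺ < Mg²⁺ < Na⁺ < F⁻ < O²⁻ < N³⁻ < P³⁻. Mg²⁺ sits at position 3.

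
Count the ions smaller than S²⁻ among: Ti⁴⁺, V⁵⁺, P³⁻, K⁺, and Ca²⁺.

Each ion has 18 electrons. The ranking follows nuclear charge in reverse — greater Z gives a smaller radius. V⁵⁺ (Z=23), Ti⁴⁺ (Z=22), Ca²⁺ (Z=20), K⁺ (Z=19), S²⁻ (Z=16), P³⁻ (Z=15).
Overall: V⁵⁺ < Ti⁴⁺ < Ca²⁺ < K⁺ < S²⁻ < P³⁻. S²⁻ has 4 below it and 1 above. Count: 4.

4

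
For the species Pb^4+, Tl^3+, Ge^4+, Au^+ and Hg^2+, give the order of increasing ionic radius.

Electron counts and nuclear charges: Ge^4+ has 28 e⁻ (Z=32), Pb^4+ has 78 e⁻ (Z=82), Tl^3+ has 78 e⁻ (Z=81), Hg^2+ has 78 e⁻ (Z=80), Au^+ has 78 e⁻ (Z=79). Ge^4+ < Pb^4+ (same group, period 4 vs 6); Pb^4+ < Tl^3+ (isoelectronic, higher Z=82 is smaller); Tl^3+ < Hg^2+ (both 78 e⁻, Z=81>80); Hg^2+ < Au^+ (isoelectronic, higher Z=80 is smaller).

Ge^4+ < Pb^4+ < Tl^3+ < Hg^2+ < Au^+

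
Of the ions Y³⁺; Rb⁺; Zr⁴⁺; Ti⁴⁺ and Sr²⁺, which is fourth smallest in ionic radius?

Sr²⁺

Electron counts and nuclear charges: Ti⁴⁺ (Z=22, 18 e⁻), Zr⁴⁺ (Z=40, 36 e⁻), Y³⁺ (Z=39, 36 e⁻), Sr²⁺ (Z=38, 36 e⁻), Rb⁺ (Z=37, 36 e⁻). Ti⁴⁺ < Zr⁴⁺ (same group, 1 shell fewer); Zr⁴⁺ < Y³⁺ (both 36 e⁻, Z=40>39); Y³⁺ < Sr²⁺ (both 36 e⁻, Z=39>38); Sr²⁺ < Rb⁺ (both 36 e⁻, Z=38>37).
Ordering: Ti⁴⁺ < Zr⁴⁺ < Y³⁺ < Sr²⁺ < Rb⁺. The fourth smallest is Sr²⁺.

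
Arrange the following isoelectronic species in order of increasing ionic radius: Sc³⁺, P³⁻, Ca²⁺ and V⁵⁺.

V⁵⁺ < Sc³⁺ < Ca²⁺ < P³⁻

Isoelectronic series (18 e⁻ each). Size is set by nuclear charge: more protons means a smaller ion. V⁵⁺ (Z=23), Sc³⁺ (Z=21), Ca²⁺ (Z=20), P³⁻ (Z=15).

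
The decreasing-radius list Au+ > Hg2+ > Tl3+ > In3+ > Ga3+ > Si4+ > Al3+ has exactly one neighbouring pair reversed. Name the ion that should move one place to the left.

The pair Si4+, Al3+ is the wrong way round — Si4+ and Al3+ share 10 electrons; the higher nuclear charge on Si (Z=14) contracts it more, so Si4+ < Al3+. All other adjacent pairs agree with periodic trends, so Al3+ is the misplaced ion.

Al3+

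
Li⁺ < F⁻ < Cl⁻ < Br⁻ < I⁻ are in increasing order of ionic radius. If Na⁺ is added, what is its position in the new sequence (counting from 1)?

2

Li⁺ (Z=3, 2 e⁻), Na⁺ (Z=11, 10 e⁻), F⁻ (Z=9, 10 e⁻), Cl⁻ (Z=17, 18 e⁻), Br⁻ (Z=35, 36 e⁻), I⁻ (Z=53, 54 e⁻). Li⁺ < Na⁺ (same group, period 2 vs 3); Na⁺ < F⁻ (isoelectronic, higher Z=11 is smaller); F⁻ < Cl⁻ (same group, period 2 vs 3); Cl⁻ < Br⁻ (same group, period 3 vs 4); Br⁻ < I⁻ (same group, 1 shell fewer).
With Na⁺ included the full order is Li⁺ < Na⁺ < F⁻ < Cl⁻ < Br⁻ < I⁻, so it takes position 2.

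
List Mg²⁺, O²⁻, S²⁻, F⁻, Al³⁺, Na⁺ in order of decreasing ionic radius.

Electron counts and nuclear charges: Al³⁺ (Z=13, 10 e⁻), Mg²⁺ (Z=12, 10 e⁻), Na⁺ (Z=11, 10 e⁻), F⁻ (Z=9, 10 e⁻), O²⁻ (Z=8, 10 e⁻), S²⁻ (Z=16, 18 e⁻). Al³⁺ < Mg²⁺ (isoelectronic, higher Z=13 is smaller); Mg²⁺ < Na⁺ (both 10 e⁻, Z=12>11); Na⁺ < F⁻ (isoelectronic, higher Z=11 is smaller); F⁻ < O²⁻ (both 10 e⁻, Z=9>8); O²⁻ < S²⁻ (same group, 1 shell fewer).

S²⁻ > O²⁻ > F⁻ > Na⁺ > Mg²⁺ > Al³⁺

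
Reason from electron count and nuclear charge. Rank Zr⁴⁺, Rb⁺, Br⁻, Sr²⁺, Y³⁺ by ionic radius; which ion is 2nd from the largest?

Rb⁺

These species are isoelectronic with 36 electrons. The only difference is the number of protons: Zr⁴⁺ (Z=40), Y³⁺ (Z=39), Sr²⁺ (Z=38), Rb⁺ (Z=37), Br⁻ (Z=35). The strongest nuclear pull (Zr⁴⁺) gives the smallest ion.
That gives Zr⁴⁺ < Y³⁺ < Sr²⁺ < Rb⁺ < Br⁻. From the largest end, number 2 is Rb⁺.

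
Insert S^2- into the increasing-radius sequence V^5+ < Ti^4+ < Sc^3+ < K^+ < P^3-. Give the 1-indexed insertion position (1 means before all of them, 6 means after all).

These species are isoelectronic with 18 electrons. The only difference is the number of protons: V^5+ (Z=23), Ti^4+ (Z=22), Sc^3+ (Z=21), K^+ (Z=19), S^2- (Z=16), P^3- (Z=15). The strongest nuclear pull (V^5+) gives the smallest ion.
With S^2- included the full order is V^5+ < Ti^4+ < Sc^3+ < K^+ < S^2- < P^3-, so it takes position 5.

5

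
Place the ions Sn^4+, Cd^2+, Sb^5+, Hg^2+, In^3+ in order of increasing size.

Electron counts and nuclear charges: Sb^5+ (Z=51, 46 e⁻), Sn^4+ (Z=50, 46 e⁻), In^3+ (Z=49, 46 e⁻), Cd^2+ (Z=48, 46 e⁻), Hg^2+ (Z=80, 78 e⁻). Sb^5+ < Sn^4+ (both 46 e⁻, Z=51>50); Sn^4+ < In^3+ (isoelectronic, higher Z=50 is smaller); In^3+ < Cd^2+ (both 46 e⁻, Z=49>48); Cd^2+ < Hg^2+ (same group, period 5 vs 6).

Sb^5+ < Sn^4+ < In^3+ < Cd^2+ < Hg^2+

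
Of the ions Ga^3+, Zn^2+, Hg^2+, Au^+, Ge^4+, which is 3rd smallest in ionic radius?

Ge^4+ has 28 e⁻ (Z=32), Ga^3+ has 28 e⁻ (Z=31), Zn^2+ has 28 e⁻ (Z=30), Hg^2+ has 78 e⁻ (Z=80), Au^+ has 78 e⁻ (Z=79). Ge^4+ < Ga^3+ (isoelectronic, higher Z=32 is smaller); Ga^3+ < Zn^2+ (isoelectronic, higher Z=31 is smaller); Zn^2+ < Hg^2+ (same group, 2 shells fewer); Hg^2+ < Au^+ (both 78 e⁻, Z=80>79).
That gives Ge^4+ < Ga^3+ < Zn^2+ < Hg^2+ < Au^+. From the smallest end, number 3 is Zn^2+.

Zn^2+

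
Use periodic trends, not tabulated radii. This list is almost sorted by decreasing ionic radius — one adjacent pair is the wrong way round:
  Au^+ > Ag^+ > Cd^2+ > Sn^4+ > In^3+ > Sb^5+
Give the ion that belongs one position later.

Sn^4+

The pair Sn^4+, In^3+ is the wrong way round — Sn^4+ and In^3+ share 46 electrons; the higher nuclear charge on Sn (Z=50) contracts it more, so Sn^4+ < In^3+. All other adjacent pairs agree with periodic trends, so Sn^4+ is the misplaced ion.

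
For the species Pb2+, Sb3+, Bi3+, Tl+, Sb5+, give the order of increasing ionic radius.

Sb5+ < Sb3+ < Bi3+ < Pb2+ < Tl+

Sb5+: 46 e⁻, Z=51, Sb3+: 48 e⁻, Z=51, Bi3+: 80 e⁻, Z=83, Pb2+: 80 e⁻, Z=82, Tl+: 80 e⁻, Z=81. Sb5+ < Sb3+ (higher charge on the same element); Sb3+ < Bi3+ (same group, 1 shell fewer); Bi3+ < Pb2+ (isoelectronic, higher Z=83 is smaller); Pb2+ < Tl+ (isoelectronic, higher Z=82 is smaller).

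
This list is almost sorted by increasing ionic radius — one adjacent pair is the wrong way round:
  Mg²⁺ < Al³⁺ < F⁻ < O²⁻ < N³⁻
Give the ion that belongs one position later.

The pair Mg²⁺, Al³⁺ is the wrong way round — both have 10 electrons but Z(Al)=13 > Z(Mg)=12, so Al³⁺ should be the smaller of the two. All other adjacent pairs agree with periodic trends, so Mg²⁺ is the misplaced ion.

Mg²⁺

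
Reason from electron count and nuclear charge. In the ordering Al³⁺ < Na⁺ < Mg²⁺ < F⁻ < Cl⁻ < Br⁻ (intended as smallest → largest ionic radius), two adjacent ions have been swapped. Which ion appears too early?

The pair Na⁺, Mg²⁺ is the wrong way round — they are isoelectronic (10 e⁻) and Mg has more protons than Na (12 vs 11), making Mg²⁺ smaller. All other adjacent pairs agree with periodic trends, so Na⁺ is the misplaced ion.

Na⁺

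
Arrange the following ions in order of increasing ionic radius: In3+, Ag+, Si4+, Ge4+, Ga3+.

Work out protons and electrons: Si4+ has 10 e⁻ (Z=14), Ge4+ has 28 e⁻ (Z=32), Ga3+ has 28 e⁻ (Z=31), In3+ has 46 e⁻ (Z=49), Ag+ has 46 e⁻ (Z=47). Si4+ < Ge4+ (same group, 1 shell fewer); Ge4+ < Ga3+ (both 28 e⁻, Z=32>31); Ga3+ < In3+ (same group, 1 shell fewer); In3+ < Ag+ (isoelectronic, higher Z=49 is smaller).

Si4+ < Ge4+ < Ga3+ < In3+ < Ag+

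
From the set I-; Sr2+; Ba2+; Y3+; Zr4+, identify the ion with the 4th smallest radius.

Ba2+

First list Z and electron count for each: Zr4+: 36 e⁻, Z=40, Y3+: 36 e⁻, Z=39, Sr2+: 36 e⁻, Z=38, Ba2+: 54 e⁻, Z=56, I-: 54 e⁻, Z=53. Zr4+ < Y3+ (both 36 e⁻, Z=40>39); Y3+ < Sr2+ (isoelectronic, higher Z=39 is smaller); Sr2+ < Ba2+ (same group, 1 shell fewer); Ba2+ < I- (both 54 e⁻, Z=56>53).
So the order is Zr4+ < Y3+ < Sr2+ < Ba2+ < I-; the 4th-smallest ion is Ba2+.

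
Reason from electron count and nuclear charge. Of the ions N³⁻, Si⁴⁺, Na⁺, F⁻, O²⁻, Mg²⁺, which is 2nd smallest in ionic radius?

These species are isoelectronic with 10 electrons. The only difference is the number of protons: Si⁴⁺ (Z=14), Mg²⁺ (Z=12), Na⁺ (Z=11), F⁻ (Z=9), O²⁻ (Z=8), N³⁻ (Z=7). The strongest nuclear pull (Si⁴⁺) gives the smallest ion.
Full ascending order: Si⁴⁺ < Mg²⁺ < Na⁺ < F⁻ < O²⁻ < N³⁻. Counting from the smallest, position 2 is Mg²⁺.

Mg²⁺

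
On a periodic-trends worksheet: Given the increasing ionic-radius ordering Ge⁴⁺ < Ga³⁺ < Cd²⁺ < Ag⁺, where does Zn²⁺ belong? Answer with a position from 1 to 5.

3

Electron counts and nuclear charges: Ge⁴⁺ (Z=32, 28 e⁻), Ga³⁺ (Z=31, 28 e⁻), Zn²⁺ (Z=30, 28 e⁻), Cd²⁺ (Z=48, 46 e⁻), Ag⁺ (Z=47, 46 e⁻). Ge⁴⁺ < Ga³⁺ (both 28 e⁻, Z=32>31); Ga³⁺ < Zn²⁺ (both 28 e⁻, Z=31>30); Zn²⁺ < Cd²⁺ (same group, 1 shell fewer); Cd²⁺ < Ag⁺ (isoelectronic, higher Z=48 is smaller).
With Zn²⁺ included the full order is Ge⁴⁺ < Ga³⁺ < Zn²⁺ < Cd²⁺ < Ag⁺, so it takes position 3.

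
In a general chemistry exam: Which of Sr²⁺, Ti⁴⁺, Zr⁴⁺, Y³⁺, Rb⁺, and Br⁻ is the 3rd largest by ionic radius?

Sr²⁺

Work out protons and electrons: Ti⁴⁺ (Z=22, 18 e⁻), Zr⁴⁺ (Z=40, 36 e⁻), Y³⁺ (Z=39, 36 e⁻), Sr²⁺ (Z=38, 36 e⁻), Rb⁺ (Z=37, 36 e⁻), Br⁻ (Z=35, 36 e⁻). Ti⁴⁺ < Zr⁴⁺ (same group, 1 shell fewer); Zr⁴⁺ < Y³⁺ (both 36 e⁻, Z=40>39); Y³⁺ < Sr²⁺ (both 36 e⁻, Z=39>38); Sr²⁺ < Rb⁺ (both 36 e⁻, Z=38>37); Rb⁺ < Br⁻ (both 36 e⁻, Z=37>35).
Full ascending order: Ti⁴⁺ < Zr⁴⁺ < Y³⁺ < Sr²⁺ < Rb⁺ < Br⁻. Counting from the largest, position 3 is Sr²⁺.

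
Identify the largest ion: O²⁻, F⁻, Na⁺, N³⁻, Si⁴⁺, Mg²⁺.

All of these have 10 electrons (isoelectronic). With the same electron cloud, the ion with the most protons pulls it in tightest. Nuclear charges: Si⁴⁺ (Z=14), Mg²⁺ (Z=12), Na⁺ (Z=11), F⁻ (Z=9), O²⁻ (Z=8), N³⁻ (Z=7). Highest Z is smallest.

N³⁻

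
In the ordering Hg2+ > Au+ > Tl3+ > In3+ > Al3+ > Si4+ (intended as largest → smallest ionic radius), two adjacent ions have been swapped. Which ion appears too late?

Au+

The pair Hg2+, Au+ is the wrong way round — both have 78 electrons but Z(Hg)=80 > Z(Au)=79, so Hg2+ should be the smaller of the two. All other adjacent pairs agree with periodic trends, so Au+ is the misplaced ion.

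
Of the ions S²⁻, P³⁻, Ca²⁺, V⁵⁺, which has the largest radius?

Each ion has 18 electrons. The ranking follows nuclear charge in reverse — greater Z gives a smaller radius. V⁵⁺ (Z=23), Ca²⁺ (Z=20), S²⁻ (Z=16), P³⁻ (Z=15).

P³⁻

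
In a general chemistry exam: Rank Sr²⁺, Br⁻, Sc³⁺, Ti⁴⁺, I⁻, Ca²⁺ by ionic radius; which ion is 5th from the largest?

Ti⁴⁺ (Z=22, 18 e⁻), Sc³⁺ (Z=21, 18 e⁻), Ca²⁺ (Z=20, 18 e⁻), Sr²⁺ (Z=38, 36 e⁻), Br⁻ (Z=35, 36 e⁻), I⁻ (Z=53, 54 e⁻). Ti⁴⁺ < Sc³⁺ (isoelectronic, higher Z=22 is smaller); Sc³⁺ < Ca²⁺ (both 18 e⁻, Z=21>20); Ca²⁺ < Sr²⁺ (same group, 1 shell fewer); Sr²⁺ < Br⁻ (both 36 e⁻, Z=38>35); Br⁻ < I⁻ (same group, period 4 vs 5).
That gives Ti⁴⁺ < Sc³⁺ < Ca²⁺ < Sr²⁺ < Br⁻ < I⁻. From the largest end, number 5 is Sc³⁺.

Sc³⁺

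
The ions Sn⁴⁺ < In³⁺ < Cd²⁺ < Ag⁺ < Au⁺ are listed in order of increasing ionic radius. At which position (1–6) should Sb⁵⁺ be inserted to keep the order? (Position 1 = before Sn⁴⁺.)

First list Z and electron count for each: Sb⁵⁺ has 46 e⁻ (Z=51), Sn⁴⁺ has 46 e⁻ (Z=50), In³⁺ has 46 e⁻ (Z=49), Cd²⁺ has 46 e⁻ (Z=48), Ag⁺ has 46 e⁻ (Z=47), Au⁺ has 78 e⁻ (Z=79). Sb⁵⁺ < Sn⁴⁺ (both 46 e⁻, Z=51>50); Sn⁴⁺ < In³⁺ (isoelectronic, higher Z=50 is smaller); In³⁺ < Cd²⁺ (both 46 e⁻, Z=49>48); Cd²⁺ < Ag⁺ (isoelectronic, higher Z=48 is smaller); Ag⁺ < Au⁺ (same group, period 5 vs 6).
Merged order: Sb⁵⁺ < Sn⁴⁺ < In³⁺ < Cd²⁺ < Ag⁺ < Au⁺ — Sb⁵⁺ is number 1.

1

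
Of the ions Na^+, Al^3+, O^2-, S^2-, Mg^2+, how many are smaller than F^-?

Electron counts and nuclear charges: Al^3+: 10 e⁻, Z=13, Mg^2+: 10 e⁻, Z=12, Na^+: 10 e⁻, Z=11, F^-: 10 e⁻, Z=9, O^2-: 10 e⁻, Z=8, S^2-: 18 e⁻, Z=16. Al^3+ < Mg^2+ (both 10 e⁻, Z=13>12); Mg^2+ < Na^+ (isoelectronic, higher Z=12 is smaller); Na^+ < F^- (isoelectronic, higher Z=11 is smaller); F^- < O^2- (isoelectronic, higher Z=9 is smaller); O^2- < S^2- (same group, 1 shell fewer).
Overall: Al^3+ < Mg^2+ < Na^+ < F^- < O^2- < S^2-. F^- has 3 below it and 2 above. Count: 3.

3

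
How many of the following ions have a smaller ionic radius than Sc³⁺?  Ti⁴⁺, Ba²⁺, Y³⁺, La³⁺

Ti⁴⁺ (Z=22, 18 e⁻), Sc³⁺ (Z=21, 18 e⁻), Y³⁺ (Z=39, 36 e⁻), La³⁺ (Z=57, 54 e⁻), Ba²⁺ (Z=56, 54 e⁻). Ti⁴⁺ < Sc³⁺ (isoelectronic, higher Z=22 is smaller); Sc³⁺ < Y³⁺ (same group, 1 shell fewer); Y³⁺ < La³⁺ (same group, period 5 vs 6); La³⁺ < Ba²⁺ (both 54 e⁻, Z=57>56).
Overall: Ti⁴⁺ < Sc³⁺ < Y³⁺ < La³⁺ < Ba²⁺. Sc³⁺ has 1 below it and 3 above. So 1 is smaller.

1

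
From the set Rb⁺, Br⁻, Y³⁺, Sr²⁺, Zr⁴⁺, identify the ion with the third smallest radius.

Sr²⁺

All of these have 36 electrons (isoelectronic). With the same electron cloud, the ion with the most protons pulls it in tightest. Nuclear charges: Zr⁴⁺ (Z=40), Y³⁺ (Z=39), Sr²⁺ (Z=38), Rb⁺ (Z=37), Br⁻ (Z=35). Highest Z is smallest.
So the order is Zr⁴⁺ < Y³⁺ < Sr²⁺ < Rb⁺ < Br⁻; the 3rd-smallest ion is Sr²⁺.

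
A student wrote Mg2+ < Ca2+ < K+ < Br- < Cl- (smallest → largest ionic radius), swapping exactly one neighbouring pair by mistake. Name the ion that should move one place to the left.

Cl-

Check each adjacent pair. Br- and Cl- are reversed: same group and charge — period 3 sits above period 4, so Cl- is smaller. No other neighbouring pair contradicts the periodic trends, so Cl- is the ion listed too late.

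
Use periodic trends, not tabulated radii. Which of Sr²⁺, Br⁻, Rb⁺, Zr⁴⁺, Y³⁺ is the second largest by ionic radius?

Rb⁺

These species are isoelectronic with 36 electrons. The only difference is the number of protons: Zr⁴⁺ (Z=40), Y³⁺ (Z=39), Sr²⁺ (Z=38), Rb⁺ (Z=37), Br⁻ (Z=35). The strongest nuclear pull (Zr⁴⁺) gives the smallest ion.
That gives Zr⁴⁺ < Y³⁺ < Sr²⁺ < Rb⁺ < Br⁻. From the largest end, number 2 is Rb⁺.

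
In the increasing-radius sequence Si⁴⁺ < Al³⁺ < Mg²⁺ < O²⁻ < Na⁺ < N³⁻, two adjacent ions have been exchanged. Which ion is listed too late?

The pair O²⁻, Na⁺ is the wrong way round — both have 10 electrons but Z(Na)=11 > Z(O)=8, so Na⁺ should be the smaller of the two. All other adjacent pairs agree with periodic trends, so Na⁺ is the misplaced ion.

Na⁺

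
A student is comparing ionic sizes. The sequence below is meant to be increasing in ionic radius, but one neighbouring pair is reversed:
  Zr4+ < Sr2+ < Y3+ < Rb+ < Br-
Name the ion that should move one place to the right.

Sr2+

The pair Sr2+, Y3+ is the wrong way round — they are isoelectronic (36 e⁻) and Y has more protons than Sr (39 vs 38), making Y3+ smaller. All other adjacent pairs agree with periodic trends, so Sr2+ is the misplaced ion.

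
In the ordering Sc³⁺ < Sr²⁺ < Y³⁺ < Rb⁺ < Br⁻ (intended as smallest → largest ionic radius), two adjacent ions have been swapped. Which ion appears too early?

Scanning neighbour by neighbour, only Sr²⁺/Y³⁺ violates a trend: Y³⁺ and Sr²⁺ share 36 electrons; the higher nuclear charge on Y (Z=39) contracts it more, so Y³⁺ < Sr²⁺. That makes Sr²⁺ the one sitting a position early relative to where it belongs.

Sr²⁺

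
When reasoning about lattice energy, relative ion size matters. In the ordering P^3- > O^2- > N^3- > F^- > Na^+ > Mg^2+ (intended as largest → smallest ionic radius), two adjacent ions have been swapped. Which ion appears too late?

N^3-

Scanning neighbour by neighbour, only O^2-/N^3- violates a trend: O^2- and N^3- share 10 electrons; the higher nuclear charge on O (Z=8) contracts it more, so O^2- < N^3-. That makes N^3- the one sitting a position late relative to where it belongs.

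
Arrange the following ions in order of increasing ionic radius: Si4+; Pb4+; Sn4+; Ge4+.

Si4+ < Ge4+ < Sn4+ < Pb4+

All are in the same group with charge +4. Radius grows down the group as n (the outermost shell) increases.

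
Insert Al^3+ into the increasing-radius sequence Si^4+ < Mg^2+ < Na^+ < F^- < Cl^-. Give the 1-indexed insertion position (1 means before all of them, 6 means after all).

2

Si^4+ has 10 e⁻ (Z=14), Al^3+ has 10 e⁻ (Z=13), Mg^2+ has 10 e⁻ (Z=12), Na^+ has 10 e⁻ (Z=11), F^- has 10 e⁻ (Z=9), Cl^- has 18 e⁻ (Z=17). Si^4+ < Al^3+ (isoelectronic, higher Z=14 is smaller); Al^3+ < Mg^2+ (isoelectronic, higher Z=13 is smaller); Mg^2+ < Na^+ (both 10 e⁻, Z=12>11); Na^+ < F^- (isoelectronic, higher Z=11 is smaller); F^- < Cl^- (same group, 1 shell fewer).
With Al^3+ included the full order is Si^4+ < Al^3+ < Mg^2+ < Na^+ < F^- < Cl^-, so it takes position 2.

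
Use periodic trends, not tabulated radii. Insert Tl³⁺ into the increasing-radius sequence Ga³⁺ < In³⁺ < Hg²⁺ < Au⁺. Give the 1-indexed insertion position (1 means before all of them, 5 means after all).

Ga³⁺ (Z=31, 28 e⁻), In³⁺ (Z=49, 46 e⁻), Tl³⁺ (Z=81, 78 e⁻), Hg²⁺ (Z=80, 78 e⁻), Au⁺ (Z=79, 78 e⁻). Ga³⁺ < In³⁺ (same group, period 4 vs 5); In³⁺ < Tl³⁺ (same group, 1 shell fewer); Tl³⁺ < Hg²⁺ (both 78 e⁻, Z=81>80); Hg²⁺ < Au⁺ (both 78 e⁻, Z=80>79).
The complete sequence is Ga³⁺ < In³⁺ < Tl³⁺ < Hg²⁺ < Au⁺. Tl³⁺ sits at position 3.

3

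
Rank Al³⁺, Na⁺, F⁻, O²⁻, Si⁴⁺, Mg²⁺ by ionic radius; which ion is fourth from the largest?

Mg²⁺

Each ion has 10 electrons. The ranking follows nuclear charge in reverse — greater Z gives a smaller radius. Si⁴⁺ (Z=14), Al³⁺ (Z=13), Mg²⁺ (Z=12), Na⁺ (Z=11), F⁻ (Z=9), O²⁻ (Z=8).
So the order is Si⁴⁺ < Al³⁺ < Mg²⁺ < Na⁺ < F⁻ < O²⁻; the 4th-largest ion is Mg²⁺.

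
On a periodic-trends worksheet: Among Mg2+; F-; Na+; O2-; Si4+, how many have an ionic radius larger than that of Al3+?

4

Isoelectronic series (10 e⁻ each). Size is set by nuclear charge: more protons means a smaller ion. Si4+ (Z=14), Al3+ (Z=13), Mg2+ (Z=12), Na+ (Z=11), F- (Z=9), O2- (Z=8).
Relative to Al3+, the ions that are larger are Mg2+, Na+, F-, O2-. So 4 are larger.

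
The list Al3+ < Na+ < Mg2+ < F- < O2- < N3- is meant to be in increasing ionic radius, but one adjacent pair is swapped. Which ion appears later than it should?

Mg2+

Scanning neighbour by neighbour, only Na+/Mg2+ violates a trend: they are isoelectronic (10 e⁻) and Mg has more protons than Na (12 vs 11), making Mg2+ smaller. That makes Mg2+ the one sitting a position late relative to where it belongs.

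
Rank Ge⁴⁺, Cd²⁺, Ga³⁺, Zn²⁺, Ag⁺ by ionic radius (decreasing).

Ag⁺ > Cd²⁺ > Zn²⁺ > Ga³⁺ > Ge⁴⁺

Work out protons and electrons: Ge⁴⁺ has 28 e⁻ (Z=32), Ga³⁺ has 28 e⁻ (Z=31), Zn²⁺ has 28 e⁻ (Z=30), Cd²⁺ has 46 e⁻ (Z=48), Ag⁺ has 46 e⁻ (Z=47). Ge⁴⁺ < Ga³⁺ (isoelectronic, higher Z=32 is smaller); Ga³⁺ < Zn²⁺ (isoelectronic, higher Z=31 is smaller); Zn²⁺ < Cd²⁺ (same group, 1 shell fewer); Cd²⁺ < Ag⁺ (isoelectronic, higher Z=48 is smaller).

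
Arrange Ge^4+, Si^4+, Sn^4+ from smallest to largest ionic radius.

Same group, same charge. Going down the group adds an extra shell of electrons, so the ion gets larger: Si^4+ is highest in the group and smallest.

Si^4+ < Ge^4+ < Sn^4+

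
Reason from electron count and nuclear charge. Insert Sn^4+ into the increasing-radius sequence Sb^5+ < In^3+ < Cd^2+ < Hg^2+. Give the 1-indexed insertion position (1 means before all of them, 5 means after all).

2

Electron counts and nuclear charges: Sb^5+: 46 e⁻, Z=51, Sn^4+: 46 e⁻, Z=50, In^3+: 46 e⁻, Z=49, Cd^2+: 46 e⁻, Z=48, Hg^2+: 78 e⁻, Z=80. Sb^5+ < Sn^4+ (isoelectronic, higher Z=51 is smaller); Sn^4+ < In^3+ (both 46 e⁻, Z=50>49); In^3+ < Cd^2+ (both 46 e⁻, Z=49>48); Cd^2+ < Hg^2+ (same group, period 5 vs 6).
The complete sequence is Sb^5+ < Sn^4+ < In^3+ < Cd^2+ < Hg^2+. Sn^4+ sits at position 2.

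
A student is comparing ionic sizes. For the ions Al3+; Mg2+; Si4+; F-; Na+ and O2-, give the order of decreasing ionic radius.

Isoelectronic series (10 e⁻ each). Size is set by nuclear charge: more protons means a smaller ion. Si4+ (Z=14), Al3+ (Z=13), Mg2+ (Z=12), Na+ (Z=11), F- (Z=9), O2- (Z=8).

O2- > F- > Na+ > Mg2+ > Al3+ > Si4+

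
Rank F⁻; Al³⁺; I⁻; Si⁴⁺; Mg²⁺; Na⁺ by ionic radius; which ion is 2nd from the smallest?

Al³⁺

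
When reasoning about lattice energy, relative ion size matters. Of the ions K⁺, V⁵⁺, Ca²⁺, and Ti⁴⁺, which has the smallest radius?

V⁵⁺

These species are isoelectronic with 18 electrons. The only difference is the number of protons: V⁵⁺ (Z=23), Ti⁴⁺ (Z=22), Ca²⁺ (Z=20), K⁺ (Z=19). The strongest nuclear pull (V⁵⁺) gives the smallest ion.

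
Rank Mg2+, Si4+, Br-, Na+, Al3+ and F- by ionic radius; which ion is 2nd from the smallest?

Al3+

Electron counts and nuclear charges: Si4+: 10 e⁻, Z=14, Al3+: 10 e⁻, Z=13, Mg2+: 10 e⁻, Z=12, Na+: 10 e⁻, Z=11, F-: 10 e⁻, Z=9, Br-: 36 e⁻, Z=35. Si4+ < Al3+ (both 10 e⁻, Z=14>13); Al3+ < Mg2+ (isoelectronic, higher Z=13 is smaller); Mg2+ < Na+ (isoelectronic, higher Z=12 is smaller); Na+ < F- (both 10 e⁻, Z=11>9); F- < Br- (same group, 2 shells fewer).
Ordering: Si4+ < Al3+ < Mg2+ < Na+ < F- < Br-. The 2nd smallest is Al3+.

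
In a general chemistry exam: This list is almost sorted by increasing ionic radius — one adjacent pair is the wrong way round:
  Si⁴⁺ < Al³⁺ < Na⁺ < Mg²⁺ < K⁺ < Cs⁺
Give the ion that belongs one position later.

Scanning neighbour by neighbour, only Na⁺/Mg²⁺ violates a trend: they are isoelectronic (10 e⁻) and Mg has more protons than Na (12 vs 11), making Mg²⁺ smaller. That makes Na⁺ the one sitting a position early relative to where it belongs.

Na⁺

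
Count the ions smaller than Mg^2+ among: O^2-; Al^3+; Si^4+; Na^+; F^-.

2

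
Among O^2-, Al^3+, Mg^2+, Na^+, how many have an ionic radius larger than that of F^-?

1

Each ion has 10 electrons. The ranking follows nuclear charge in reverse — greater Z gives a smaller radius. Al^3+ (Z=13), Mg^2+ (Z=12), Na^+ (Z=11), F^- (Z=9), O^2- (Z=8).
Overall: Al^3+ < Mg^2+ < Na^+ < F^- < O^2-. F^- has 3 below it and 1 above. Count: 1.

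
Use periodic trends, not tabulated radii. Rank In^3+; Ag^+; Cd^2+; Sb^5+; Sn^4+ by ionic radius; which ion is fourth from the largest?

Each ion has 46 electrons. The ranking follows nuclear charge in reverse — greater Z gives a smaller radius. Sb^5+ (Z=51), Sn^4+ (Z=50), In^3+ (Z=49), Cd^2+ (Z=48), Ag^+ (Z=47).
Full ascending order: Sb^5+ < Sn^4+ < In^3+ < Cd^2+ < Ag^+. Counting from the largest, position 4 is Sn^4+.

Sn^4+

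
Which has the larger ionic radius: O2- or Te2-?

Te2-

These ions sit in one column with identical charge. Each step down the periodic table adds a principal shell, increasing the radius.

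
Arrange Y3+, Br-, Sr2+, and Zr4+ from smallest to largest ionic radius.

Zr4+ < Y3+ < Sr2+ < Br-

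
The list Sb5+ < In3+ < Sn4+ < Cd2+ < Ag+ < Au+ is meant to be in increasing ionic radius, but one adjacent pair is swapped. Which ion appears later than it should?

Sn4+

Scanning neighbour by neighbour, only In3+/Sn4+ violates a trend: Sn4+ and In3+ share 46 electrons; the higher nuclear charge on Sn (Z=50) contracts it more, so Sn4+ < In3+. That makes Sn4+ the one sitting a position late relative to where it belongs.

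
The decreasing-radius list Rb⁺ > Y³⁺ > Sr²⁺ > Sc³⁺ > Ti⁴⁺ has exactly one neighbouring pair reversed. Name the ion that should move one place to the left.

Sr²⁺

Scanning neighbour by neighbour, only Y³⁺/Sr²⁺ violates a trend: Y³⁺ and Sr²⁺ share 36 electrons; the higher nuclear charge on Y (Z=39) contracts it more, so Y³⁺ < Sr²⁺. That makes Sr²⁺ the one sitting a position late relative to where it belongs.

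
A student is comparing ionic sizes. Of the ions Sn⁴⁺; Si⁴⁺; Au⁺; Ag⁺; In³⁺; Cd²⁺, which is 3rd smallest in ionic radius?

In³⁺

First list Z and electron count for each: Si⁴⁺ has 10 e⁻ (Z=14), Sn⁴⁺ has 46 e⁻ (Z=50), In³⁺ has 46 e⁻ (Z=49), Cd²⁺ has 46 e⁻ (Z=48), Ag⁺ has 46 e⁻ (Z=47), Au⁺ has 78 e⁻ (Z=79). Si⁴⁺ < Sn⁴⁺ (same group, 2 shells fewer); Sn⁴⁺ < In³⁺ (both 46 e⁻, Z=50>49); In³⁺ < Cd²⁺ (both 46 e⁻, Z=49>48); Cd²⁺ < Ag⁺ (isoelectronic, higher Z=48 is smaller); Ag⁺ < Au⁺ (same group, 1 shell fewer).
So the order is Si⁴⁺ < Sn⁴⁺ < In³⁺ < Cd²⁺ < Ag⁺ < Au⁺; the 3rd-smallest ion is In³⁺.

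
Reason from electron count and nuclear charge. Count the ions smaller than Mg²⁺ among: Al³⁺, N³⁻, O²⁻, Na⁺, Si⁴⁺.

2

Each ion has 10 electrons. The ranking follows nuclear charge in reverse — greater Z gives a smaller radius. Si⁴⁺ (Z=14), Al³⁺ (Z=13), Mg²⁺ (Z=12), Na⁺ (Z=11), O²⁻ (Z=8), N³⁻ (Z=7).
Overall: Si⁴⁺ < Al³⁺ < Mg²⁺ < Na⁺ < O²⁻ < N³⁻. Mg²⁺ has 2 below it and 3 above. So 2 are smaller.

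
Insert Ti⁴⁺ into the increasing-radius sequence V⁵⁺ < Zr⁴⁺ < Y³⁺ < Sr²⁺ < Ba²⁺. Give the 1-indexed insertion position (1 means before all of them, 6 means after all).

2

Tabulating Z and e⁻: V⁵⁺ (Z=23, 18 e⁻), Ti⁴⁺ (Z=22, 18 e⁻), Zr⁴⁺ (Z=40, 36 e⁻), Y³⁺ (Z=39, 36 e⁻), Sr²⁺ (Z=38, 36 e⁻), Ba²⁺ (Z=56, 54 e⁻). V⁵⁺ < Ti⁴⁺ (both 18 e⁻, Z=23>22); Ti⁴⁺ < Zr⁴⁺ (same group, 1 shell fewer); Zr⁴⁺ < Y³⁺ (isoelectronic, higher Z=40 is smaller); Y³⁺ < Sr²⁺ (isoelectronic, higher Z=39 is smaller); Sr²⁺ < Ba²⁺ (same group, 1 shell fewer).
The complete sequence is V⁵⁺ < Ti⁴⁺ < Zr⁴⁺ < Y³⁺ < Sr²⁺ < Ba²⁺. Ti⁴⁺ sits at position 2.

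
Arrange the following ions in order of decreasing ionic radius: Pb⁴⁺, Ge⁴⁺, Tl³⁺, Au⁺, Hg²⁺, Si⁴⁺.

Au⁺ > Hg²⁺ > Tl³⁺ > Pb⁴⁺ > Ge⁴⁺ > Si⁴⁺

Si⁴⁺: 10 e⁻, Z=14, Ge⁴⁺: 28 e⁻, Z=32, Pb⁴⁺: 78 e⁻, Z=82, Tl³⁺: 78 e⁻, Z=81, Hg²⁺: 78 e⁻, Z=80, Au⁺: 78 e⁻, Z=79. Si⁴⁺ < Ge⁴⁺ (same group, period 3 vs 4); Ge⁴⁺ < Pb⁴⁺ (same group, period 4 vs 6); Pb⁴⁺ < Tl³⁺ (both 78 e⁻, Z=82>81); Tl³⁺ < Hg²⁺ (both 78 e⁻, Z=81>80); Hg²⁺ < Au⁺ (isoelectronic, higher Z=80 is smaller).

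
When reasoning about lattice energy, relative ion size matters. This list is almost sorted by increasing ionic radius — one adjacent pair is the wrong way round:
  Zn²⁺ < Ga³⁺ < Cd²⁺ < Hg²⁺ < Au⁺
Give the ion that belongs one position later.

Zn²⁺

The pair Zn²⁺, Ga³⁺ is the wrong way round — Ga³⁺ and Zn²⁺ share 28 electrons; the higher nuclear charge on Ga (Z=31) contracts it more, so Ga³⁺ < Zn²⁺. All other adjacent pairs agree with periodic trends, so Zn²⁺ is the misplaced ion.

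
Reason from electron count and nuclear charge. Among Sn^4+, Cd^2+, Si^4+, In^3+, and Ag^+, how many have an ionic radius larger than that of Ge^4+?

Si^4+ has 10 e⁻ (Z=14), Ge^4+ has 28 e⁻ (Z=32), Sn^4+ has 46 e⁻ (Z=50), In^3+ has 46 e⁻ (Z=49), Cd^2+ has 46 e⁻ (Z=48), Ag^+ has 46 e⁻ (Z=47). Si^4+ < Ge^4+ (same group, 1 shell fewer); Ge^4+ < Sn^4+ (same group, 1 shell fewer); Sn^4+ < In^3+ (isoelectronic, higher Z=50 is smaller); In^3+ < Cd^2+ (both 46 e⁻, Z=49>48); Cd^2+ < Ag^+ (both 46 e⁻, Z=48>47).
Overall: Si^4+ < Ge^4+ < Sn^4+ < In^3+ < Cd^2+ < Ag^+. Ge^4+ has 1 below it and 4 above. Count: 4.

4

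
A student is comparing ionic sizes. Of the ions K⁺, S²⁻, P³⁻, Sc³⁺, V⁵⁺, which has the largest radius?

P³⁻

Isoelectronic series (18 e⁻ each). Size is set by nuclear charge: more protons means a smaller ion. V⁵⁺ (Z=23), Sc³⁺ (Z=21), K⁺ (Z=19), S²⁻ (Z=16), P³⁻ (Z=15).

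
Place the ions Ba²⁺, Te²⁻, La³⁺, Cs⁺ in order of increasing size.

La³⁺ < Ba²⁺ < Cs⁺ < Te²⁻

Isoelectronic series (54 e⁻ each). Size is set by nuclear charge: more protons means a smaller ion. La³⁺ (Z=57), Ba²⁺ (Z=56), Cs⁺ (Z=55), Te²⁻ (Z=52).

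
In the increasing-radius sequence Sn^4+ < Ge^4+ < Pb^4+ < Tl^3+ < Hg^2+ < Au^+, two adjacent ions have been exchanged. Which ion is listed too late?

Check each adjacent pair. Sn^4+ and Ge^4+ are reversed: Ge^4+ and Sn^4+ are in one column with the same charge; the lighter period-4 ion has one fewer shell and is smaller. No other neighbouring pair contradicts the periodic trends, so Ge^4+ is the ion listed too late.

Ge^4+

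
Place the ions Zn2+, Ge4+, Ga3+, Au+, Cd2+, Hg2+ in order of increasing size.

Work out protons and electrons: Ge4+ (Z=32, 28 e⁻), Ga3+ (Z=31, 28 e⁻), Zn2+ (Z=30, 28 e⁻), Cd2+ (Z=48, 46 e⁻), Hg2+ (Z=80, 78 e⁻), Au+ (Z=79, 78 e⁻). Ge4+ < Ga3+ (both 28 e⁻, Z=32>31); Ga3+ < Zn2+ (isoelectronic, higher Z=31 is smaller); Zn2+ < Cd2+ (same group, 1 shell fewer); Cd2+ < Hg2+ (same group, period 5 vs 6); Hg2+ < Au+ (both 78 e⁻, Z=80>79).

Ge4+ < Ga3+ < Zn2+ < Cd2+ < Hg2+ < Au+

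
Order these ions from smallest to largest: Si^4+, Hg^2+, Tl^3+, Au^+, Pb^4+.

Si^4+ < Pb^4+ < Tl^3+ < Hg^2+ < Au^+

First list Z and electron count for each: Si^4+ (Z=14, 10 e⁻), Pb^4+ (Z=82, 78 e⁻), Tl^3+ (Z=81, 78 e⁻), Hg^2+ (Z=80, 78 e⁻), Au^+ (Z=79, 78 e⁻). Si^4+ < Pb^4+ (same group, period 3 vs 6); Pb^4+ < Tl^3+ (isoelectronic, higher Z=82 is smaller); Tl^3+ < Hg^2+ (isoelectronic, higher Z=81 is smaller); Hg^2+ < Au^+ (isoelectronic, higher Z=80 is smaller).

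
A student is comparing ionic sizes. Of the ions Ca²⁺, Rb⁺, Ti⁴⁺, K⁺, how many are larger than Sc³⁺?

3

First list Z and electron count for each: Ti⁴⁺: 18 e⁻, Z=22, Sc³⁺: 18 e⁻, Z=21, Ca²⁺: 18 e⁻, Z=20, K⁺: 18 e⁻, Z=19, Rb⁺: 36 e⁻, Z=37. Ti⁴⁺ < Sc³⁺ (both 18 e⁻, Z=22>21); Sc³⁺ < Ca²⁺ (both 18 e⁻, Z=21>20); Ca²⁺ < K⁺ (isoelectronic, higher Z=20 is smaller); K⁺ < Rb⁺ (same group, period 4 vs 5).
Overall: Ti⁴⁺ < Sc³⁺ < Ca²⁺ < K⁺ < Rb⁺. Sc³⁺ has 1 below it and 3 above. Count: 3.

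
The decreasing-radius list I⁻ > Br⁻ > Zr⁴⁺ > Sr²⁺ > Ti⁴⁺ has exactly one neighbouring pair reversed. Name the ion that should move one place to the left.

Scanning neighbour by neighbour, only Zr⁴⁺/Sr²⁺ violates a trend: Zr⁴⁺ and Sr²⁺ share 36 electrons; the higher nuclear charge on Zr (Z=40) contracts it more, so Zr⁴⁺ < Sr²⁺. That makes Sr²⁺ the one sitting a position late relative to where it belongs.

Sr²⁺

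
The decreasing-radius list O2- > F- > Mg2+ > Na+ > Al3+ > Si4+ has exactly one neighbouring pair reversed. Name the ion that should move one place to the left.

Na+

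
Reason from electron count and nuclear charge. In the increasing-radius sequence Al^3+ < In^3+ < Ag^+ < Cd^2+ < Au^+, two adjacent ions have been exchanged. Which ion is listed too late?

Check each adjacent pair. Ag^+ and Cd^2+ are reversed: both have 46 electrons but Z(Cd)=48 > Z(Ag)=47, so Cd^2+ should be the smaller of the two. No other neighbouring pair contradicts the periodic trends, so Cd^2+ is the ion listed too late.

Cd^2+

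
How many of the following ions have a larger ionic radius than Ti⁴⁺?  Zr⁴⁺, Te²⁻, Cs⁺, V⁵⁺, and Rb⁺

4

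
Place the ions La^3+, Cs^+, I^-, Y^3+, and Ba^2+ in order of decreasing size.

I^- > Cs^+ > Ba^2+ > La^3+ > Y^3+

Electron counts and nuclear charges: Y^3+ (Z=39, 36 e⁻), La^3+ (Z=57, 54 e⁻), Ba^2+ (Z=56, 54 e⁻), Cs^+ (Z=55, 54 e⁻), I^- (Z=53, 54 e⁻). Y^3+ < La^3+ (same group, 1 shell fewer); La^3+ < Ba^2+ (both 54 e⁻, Z=57>56); Ba^2+ < Cs^+ (both 54 e⁻, Z=56>55); Cs^+ < I^- (isoelectronic, higher Z=55 is smaller).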